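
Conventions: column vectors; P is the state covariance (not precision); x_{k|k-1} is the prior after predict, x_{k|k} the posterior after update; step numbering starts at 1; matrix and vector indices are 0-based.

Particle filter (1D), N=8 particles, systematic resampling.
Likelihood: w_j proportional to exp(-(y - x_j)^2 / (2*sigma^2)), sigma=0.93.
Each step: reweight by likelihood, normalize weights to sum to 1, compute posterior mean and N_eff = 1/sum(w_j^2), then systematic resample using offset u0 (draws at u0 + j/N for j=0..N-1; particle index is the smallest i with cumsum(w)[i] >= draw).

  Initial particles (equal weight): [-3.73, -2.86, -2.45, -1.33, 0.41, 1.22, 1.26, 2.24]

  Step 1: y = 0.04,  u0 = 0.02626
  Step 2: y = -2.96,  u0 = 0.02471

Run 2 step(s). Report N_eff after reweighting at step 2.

N_eff = 2.0404

step 1: w=[0.0001, 0.0035, 0.0125, 0.1516, 0.4146, 0.2006, 0.1898, 0.0273]  mean=0.4726  Neff=3.6758  idx=[3, 3, 4, 4, 4, 5, 5, 6]
step 2: w=[0.4950, 0.4950, 0.0032, 0.0032, 0.0032, 0.0001, 0.0001, 0.0001]  mean=-1.3124  Neff=2.0404  idx=[0, 0, 0, 0, 1, 1, 1, 1]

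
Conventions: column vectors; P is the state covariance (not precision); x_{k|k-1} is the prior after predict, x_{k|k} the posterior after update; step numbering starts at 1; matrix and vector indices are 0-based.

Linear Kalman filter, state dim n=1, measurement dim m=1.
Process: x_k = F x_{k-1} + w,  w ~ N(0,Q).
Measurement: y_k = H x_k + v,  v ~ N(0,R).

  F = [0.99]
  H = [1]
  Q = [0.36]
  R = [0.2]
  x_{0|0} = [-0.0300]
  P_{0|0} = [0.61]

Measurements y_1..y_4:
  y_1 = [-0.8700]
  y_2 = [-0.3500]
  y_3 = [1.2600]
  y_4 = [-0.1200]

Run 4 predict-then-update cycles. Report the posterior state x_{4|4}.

step 1: x^-=[-0.0297]  P^-=[0.9579]  S=[1.1579]  K=[0.8273]  nu=[-0.8403]  x^+=[-0.7249]  P^+=[0.1655]
step 2: x^-=[-0.7176]  P^-=[0.5222]  S=[0.7222]  K=[0.7231]  nu=[0.3676]  x^+=[-0.4518]  P^+=[0.1446]
step 3: x^-=[-0.4473]  P^-=[0.5017]  S=[0.7017]  K=[0.7150]  nu=[1.7073]  x^+=[0.7734]  P^+=[0.1430]
step 4: x^-=[0.7657]  P^-=[0.5002]  S=[0.7002]  K=[0.7143]  nu=[-0.8857]  x^+=[0.1330]  P^+=[0.1429]

x_post = [0.1330]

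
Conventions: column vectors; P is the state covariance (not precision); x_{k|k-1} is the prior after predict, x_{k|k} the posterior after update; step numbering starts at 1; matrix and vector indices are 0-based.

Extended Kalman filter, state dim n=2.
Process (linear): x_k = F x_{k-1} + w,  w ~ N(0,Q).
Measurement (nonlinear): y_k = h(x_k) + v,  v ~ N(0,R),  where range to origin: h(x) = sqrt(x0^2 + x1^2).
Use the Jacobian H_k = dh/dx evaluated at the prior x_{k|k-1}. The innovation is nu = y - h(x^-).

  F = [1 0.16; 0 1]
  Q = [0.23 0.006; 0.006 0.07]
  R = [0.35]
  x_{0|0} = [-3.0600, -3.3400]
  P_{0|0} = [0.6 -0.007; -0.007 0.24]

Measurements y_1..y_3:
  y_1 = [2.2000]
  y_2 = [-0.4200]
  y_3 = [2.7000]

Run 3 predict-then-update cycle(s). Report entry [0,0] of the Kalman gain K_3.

step 1: x^-=[-3.5944, -3.3400]  P^-=[0.8339 0.0374; 0.0374 0.3100]  H_jac=[-0.7326 -0.6807]  S=[0.9784]  K=[-0.6504; -0.2437]  nu=[-2.7067]  x^+=[-1.8341, -2.6805]  P^+=[0.4201 -0.1177; -0.1177 0.2519]
step 2: x^-=[-2.2630, -2.6805]  P^-=[0.6189 -0.0714; -0.0714 0.3219]  H_jac=[-0.6451 -0.7641]  S=[0.7251]  K=[-0.4754; -0.2757]  nu=[-3.9280]  x^+=[-0.3958, -1.5974]  P^+=[0.4550 -0.1664; -0.1664 0.2668]
step 3: x^-=[-0.6514, -1.5974]  P^-=[0.6386 -0.1177; -0.1177 0.3368]  H_jac=[-0.3776 -0.9260]  S=[0.6475]  K=[-0.2040; -0.4130]  nu=[0.9749]  x^+=[-0.8503, -2.0000]  P^+=[0.6116 -0.1723; -0.1723 0.2263]

K[0,0] = -0.2040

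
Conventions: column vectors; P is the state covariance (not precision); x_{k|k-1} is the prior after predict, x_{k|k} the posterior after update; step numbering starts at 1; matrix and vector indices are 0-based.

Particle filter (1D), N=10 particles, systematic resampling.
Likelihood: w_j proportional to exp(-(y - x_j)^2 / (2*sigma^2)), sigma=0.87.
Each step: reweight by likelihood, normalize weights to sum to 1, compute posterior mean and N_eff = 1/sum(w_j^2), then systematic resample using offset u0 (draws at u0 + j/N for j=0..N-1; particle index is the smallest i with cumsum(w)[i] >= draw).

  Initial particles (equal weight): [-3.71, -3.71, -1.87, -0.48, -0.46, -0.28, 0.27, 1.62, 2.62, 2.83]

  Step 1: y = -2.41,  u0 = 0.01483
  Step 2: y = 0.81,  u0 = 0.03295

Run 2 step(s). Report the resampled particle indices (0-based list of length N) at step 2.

resampled_idx = [5, 9, 9, 9, 9, 9, 9, 9, 9, 9]

step 1: w=[0.1921, 0.1921, 0.4838, 0.0501, 0.0476, 0.0293, 0.0051, 0.0000, 0.0000, 0.0000]  mean=-2.3826  Neff=3.1899  idx=[0, 0, 1, 1, 2, 2, 2, 2, 2, 3]
step 2: w=[0.0000, 0.0000, 0.0000, 0.0000, 0.0231, 0.0231, 0.0231, 0.0231, 0.0231, 0.8845]  mean=-0.6406  Neff=1.2739  idx=[5, 9, 9, 9, 9, 9, 9, 9, 9, 9]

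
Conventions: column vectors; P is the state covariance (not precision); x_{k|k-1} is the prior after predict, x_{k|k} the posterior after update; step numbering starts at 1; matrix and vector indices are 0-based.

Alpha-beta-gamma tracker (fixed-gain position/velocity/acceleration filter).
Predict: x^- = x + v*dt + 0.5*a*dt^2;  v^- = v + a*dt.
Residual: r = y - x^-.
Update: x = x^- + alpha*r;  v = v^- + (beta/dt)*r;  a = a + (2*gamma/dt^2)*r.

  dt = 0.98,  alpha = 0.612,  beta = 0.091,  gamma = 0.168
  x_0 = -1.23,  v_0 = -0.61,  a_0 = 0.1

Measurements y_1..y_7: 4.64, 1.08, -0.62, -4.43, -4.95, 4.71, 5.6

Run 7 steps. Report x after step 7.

step 1: x_pred=-1.7798  r=6.4198  x^+=2.1491  v^+=0.0841  a^+=2.3460
step 2: x_pred=3.3581  r=-2.2781  x^+=1.9639  v^+=2.1717  a^+=1.5490
step 3: x_pred=4.8359  r=-5.4559  x^+=1.4969  v^+=3.1830  a^+=-0.3598
step 4: x_pred=4.4435  r=-8.8735  x^+=-0.9871  v^+=2.0065  a^+=-3.4642
step 5: x_pred=-0.6843  r=-4.2657  x^+=-3.2949  v^+=-1.7846  a^+=-4.9566
step 6: x_pred=-7.4240  r=12.1340  x^+=0.0020  v^+=-5.5154  a^+=-0.7115
step 7: x_pred=-5.7447  r=11.3447  x^+=1.1983  v^+=-5.1592  a^+=3.2575

x_post = 1.1983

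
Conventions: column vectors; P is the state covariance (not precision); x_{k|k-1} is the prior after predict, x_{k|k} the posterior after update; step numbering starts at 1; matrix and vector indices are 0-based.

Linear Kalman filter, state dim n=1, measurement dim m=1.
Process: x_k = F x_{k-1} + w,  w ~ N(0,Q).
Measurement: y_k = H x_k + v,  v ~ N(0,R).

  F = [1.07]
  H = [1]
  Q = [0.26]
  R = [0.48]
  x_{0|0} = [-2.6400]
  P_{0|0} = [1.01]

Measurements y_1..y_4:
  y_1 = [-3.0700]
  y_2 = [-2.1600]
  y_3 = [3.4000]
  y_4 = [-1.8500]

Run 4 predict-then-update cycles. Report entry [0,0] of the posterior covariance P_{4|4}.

P_post[0,0] = 0.2586

step 1: x^-=[-2.8248]  P^-=[1.4163]  S=[1.8963]  K=[0.7469]  nu=[-0.2452]  x^+=[-3.0079]  P^+=[0.3585]
step 2: x^-=[-3.2185]  P^-=[0.6705]  S=[1.1505]  K=[0.5828]  nu=[1.0585]  x^+=[-2.6016]  P^+=[0.2797]
step 3: x^-=[-2.7837]  P^-=[0.5803]  S=[1.0603]  K=[0.5473]  nu=[6.1837]  x^+=[0.6005]  P^+=[0.2627]
step 4: x^-=[0.6425]  P^-=[0.5608]  S=[1.0408]  K=[0.5388]  nu=[-2.4925]  x^+=[-0.7004]  P^+=[0.2586]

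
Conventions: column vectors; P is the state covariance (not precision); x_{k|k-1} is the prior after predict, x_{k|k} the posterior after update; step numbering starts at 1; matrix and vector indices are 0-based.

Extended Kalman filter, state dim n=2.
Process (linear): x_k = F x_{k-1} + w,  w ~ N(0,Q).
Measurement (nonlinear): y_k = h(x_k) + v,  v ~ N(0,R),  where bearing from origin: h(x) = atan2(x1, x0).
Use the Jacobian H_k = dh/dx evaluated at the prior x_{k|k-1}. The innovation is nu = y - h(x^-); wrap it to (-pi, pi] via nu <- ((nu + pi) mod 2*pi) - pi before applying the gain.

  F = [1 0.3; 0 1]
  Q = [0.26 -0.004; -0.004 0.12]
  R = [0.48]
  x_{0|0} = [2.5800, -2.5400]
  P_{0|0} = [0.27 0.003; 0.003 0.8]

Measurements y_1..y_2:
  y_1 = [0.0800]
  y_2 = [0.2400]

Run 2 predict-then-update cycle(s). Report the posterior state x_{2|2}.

x_post = [2.2194, -1.5343]

step 1: x^-=[1.8180, -2.5400]  P^-=[0.6038 0.2390; 0.2390 0.9200]  H_jac=[0.2603 0.1863]  S=[0.5761]  K=[0.3502; 0.4056]  nu=[1.0296]  x^+=[2.1785, -2.1224]  P^+=[0.5332 0.1572; 0.1572 0.8252]
step 2: x^-=[1.5418, -2.1224]  P^-=[0.9617 0.4008; 0.4008 0.9452]  H_jac=[0.3084 0.2240]  S=[0.6743]  K=[0.5730; 0.4974]  nu=[1.1825]  x^+=[2.2194, -1.5343]  P^+=[0.7403 0.2086; 0.2086 0.7784]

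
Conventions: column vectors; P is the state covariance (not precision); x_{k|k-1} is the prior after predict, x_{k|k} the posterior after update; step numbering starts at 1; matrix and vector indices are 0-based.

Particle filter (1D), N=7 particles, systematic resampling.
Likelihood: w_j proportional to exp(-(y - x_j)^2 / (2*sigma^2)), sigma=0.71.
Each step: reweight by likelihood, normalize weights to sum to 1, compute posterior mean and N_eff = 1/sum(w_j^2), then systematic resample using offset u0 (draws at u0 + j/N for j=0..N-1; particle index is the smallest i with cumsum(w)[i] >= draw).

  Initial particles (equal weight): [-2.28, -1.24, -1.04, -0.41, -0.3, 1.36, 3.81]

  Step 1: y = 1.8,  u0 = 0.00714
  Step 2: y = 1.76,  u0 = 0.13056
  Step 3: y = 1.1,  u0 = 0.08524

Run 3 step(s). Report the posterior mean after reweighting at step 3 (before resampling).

step 1: w=[0.0000, 0.0001, 0.0004, 0.0091, 0.0146, 0.9548, 0.0210]  mean=1.3700  Neff=1.0961  idx=[3, 5, 5, 5, 5, 5, 5]
step 2: w=[0.0018, 0.1664, 0.1664, 0.1664, 0.1664, 0.1664, 0.1664]  mean=1.3568  Neff=6.0219  idx=[1, 2, 3, 4, 5, 6, 6]
step 3: w=[0.1429, 0.1429, 0.1429, 0.1429, 0.1429, 0.1429, 0.1429]  mean=1.3600  Neff=7.0000  idx=[0, 1, 2, 3, 4, 5, 6]

post_mean = 1.3600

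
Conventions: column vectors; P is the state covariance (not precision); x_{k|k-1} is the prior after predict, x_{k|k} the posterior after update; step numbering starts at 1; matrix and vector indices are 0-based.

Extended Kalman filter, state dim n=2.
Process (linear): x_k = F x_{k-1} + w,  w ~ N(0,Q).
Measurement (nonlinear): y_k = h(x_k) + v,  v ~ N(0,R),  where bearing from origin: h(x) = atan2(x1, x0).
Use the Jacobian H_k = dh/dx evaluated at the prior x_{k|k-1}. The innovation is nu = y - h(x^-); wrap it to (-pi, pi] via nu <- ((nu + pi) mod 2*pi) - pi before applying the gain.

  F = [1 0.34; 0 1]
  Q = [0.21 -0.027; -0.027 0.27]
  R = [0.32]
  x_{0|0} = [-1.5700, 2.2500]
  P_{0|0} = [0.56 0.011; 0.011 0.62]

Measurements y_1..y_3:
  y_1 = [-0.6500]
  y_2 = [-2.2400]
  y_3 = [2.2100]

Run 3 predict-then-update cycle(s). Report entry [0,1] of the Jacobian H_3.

H_jac[0,1] = 0.1063

step 1: x^-=[-0.8050, 2.2500]  P^-=[0.8492 0.1948; 0.1948 0.8900]  H_jac=[-0.3940 -0.1410]  S=[0.4912]  K=[-0.7371; -0.4117]  nu=[-2.5644]  x^+=[1.0852, 3.3058]  P^+=[0.5823 0.0457; 0.0457 0.8067]
step 2: x^-=[2.2092, 3.3058]  P^-=[0.9167 0.2930; 0.2930 1.0767]  H_jac=[-0.2091 0.1397]  S=[0.3640]  K=[-0.4141; 0.2450]  nu=[3.0615]  x^+=[0.9414, 4.0560]  P^+=[0.8542 0.3300; 0.3300 1.0549]
step 3: x^-=[2.3204, 4.0560]  P^-=[1.4106 0.6616; 0.6616 1.3249]  H_jac=[-0.1858 0.1063]  S=[0.3575]  K=[-0.5362; 0.0501]  nu=[1.1589]  x^+=[1.6990, 4.1140]  P^+=[1.3078 0.6712; 0.6712 1.3240]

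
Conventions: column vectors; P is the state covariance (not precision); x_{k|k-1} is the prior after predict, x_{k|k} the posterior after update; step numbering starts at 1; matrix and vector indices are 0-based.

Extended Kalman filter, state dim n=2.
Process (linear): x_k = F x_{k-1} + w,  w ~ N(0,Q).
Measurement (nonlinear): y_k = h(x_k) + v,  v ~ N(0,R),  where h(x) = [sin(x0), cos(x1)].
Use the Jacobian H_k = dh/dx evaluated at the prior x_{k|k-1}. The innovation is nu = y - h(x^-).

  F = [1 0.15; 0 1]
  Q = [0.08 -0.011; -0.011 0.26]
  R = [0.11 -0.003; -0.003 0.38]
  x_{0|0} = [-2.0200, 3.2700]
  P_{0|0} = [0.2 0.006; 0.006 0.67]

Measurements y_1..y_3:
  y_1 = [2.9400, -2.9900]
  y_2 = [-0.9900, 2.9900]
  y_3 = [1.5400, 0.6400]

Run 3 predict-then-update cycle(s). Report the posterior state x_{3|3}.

x_post = [0.4667, 1.1964]

step 1: x^-=[-1.5295, 3.2700]  P^-=[0.2969 0.0955; 0.0955 0.9300]  H_jac=[0.0413 0.0000; 0.0000 0.1281]  S=[0.1105 -0.0025; -0.0025 0.3953]  K=[0.1116 0.0316; 0.0425 0.3016]  nu=[3.9391, -1.9982]  x^+=[-1.1530, 2.8348]  P^+=[0.2951 0.0913; 0.0913 0.8939]
step 2: x^-=[-0.7278, 2.8348]  P^-=[0.4226 0.2144; 0.2144 1.1539]  H_jac=[0.7466 0.0000; 0.0000 -0.3020]  S=[0.3456 -0.0513; -0.0513 0.4853]  K=[0.9075 -0.0374; 0.3621 -0.6799]  nu=[-0.3248, 3.9433]  x^+=[-1.1701, 0.0360]  P^+=[0.1338 0.0561; 0.0561 0.8590]
step 3: x^-=[-1.1647, 0.0360]  P^-=[0.2500 0.1739; 0.1739 1.1190]  H_jac=[0.3951 0.0000; 0.0000 -0.0360]  S=[0.1490 -0.0055; -0.0055 0.3815]  K=[0.6625 -0.0069; 0.4575 -0.0992]  nu=[2.4587, -0.3594]  x^+=[0.4667, 1.1964]  P^+=[0.1845 0.1281; 0.1281 1.0835]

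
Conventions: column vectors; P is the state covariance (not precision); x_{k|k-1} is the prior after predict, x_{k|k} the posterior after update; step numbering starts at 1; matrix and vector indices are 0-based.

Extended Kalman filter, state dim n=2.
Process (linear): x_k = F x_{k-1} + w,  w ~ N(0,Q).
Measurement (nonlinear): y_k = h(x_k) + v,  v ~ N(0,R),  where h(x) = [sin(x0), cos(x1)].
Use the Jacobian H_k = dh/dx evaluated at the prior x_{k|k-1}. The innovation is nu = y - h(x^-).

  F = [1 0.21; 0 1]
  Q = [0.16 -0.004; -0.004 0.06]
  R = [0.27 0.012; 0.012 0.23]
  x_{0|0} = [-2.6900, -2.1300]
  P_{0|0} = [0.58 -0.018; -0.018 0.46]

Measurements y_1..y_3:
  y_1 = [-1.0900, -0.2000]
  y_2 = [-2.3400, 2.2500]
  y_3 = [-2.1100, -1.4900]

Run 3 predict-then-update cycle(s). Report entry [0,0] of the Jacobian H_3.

H_jac[0,0] = 0.0118

step 1: x^-=[-3.1373, -2.1300]  P^-=[0.7527 0.0746; 0.0746 0.5200]  H_jac=[-1.0000 0.0000; 0.0000 0.8477]  S=[1.0227 -0.0512; -0.0512 0.6037]  K=[-0.7339 0.0425; -0.0365 0.7271]  nu=[-1.0857, 0.3305]  x^+=[-2.3265, -1.8500]  P^+=[0.1976 0.0011; 0.0011 0.1968]
step 2: x^-=[-2.7150, -1.8500]  P^-=[0.3668 0.0385; 0.0385 0.2568]  H_jac=[-0.9104 0.0000; 0.0000 0.9613]  S=[0.5740 -0.0217; -0.0217 0.4673]  K=[-0.5798 0.0522; -0.0411 0.5263]  nu=[-1.9262, 2.5256]  x^+=[-1.4663, -0.4415]  P^+=[0.1713 0.0053; 0.0053 0.1254]
step 3: x^-=[-1.5590, -0.4415]  P^-=[0.3390 0.0276; 0.0276 0.1854]  H_jac=[0.0118 0.0000; 0.0000 0.4273]  S=[0.2700 0.0121; 0.0121 0.2639]  K=[0.0129 0.0441; -0.0123 0.3008]  nu=[-1.1101, -2.3941]  x^+=[-1.6788, -1.1481]  P^+=[0.3384 0.0241; 0.0241 0.1616]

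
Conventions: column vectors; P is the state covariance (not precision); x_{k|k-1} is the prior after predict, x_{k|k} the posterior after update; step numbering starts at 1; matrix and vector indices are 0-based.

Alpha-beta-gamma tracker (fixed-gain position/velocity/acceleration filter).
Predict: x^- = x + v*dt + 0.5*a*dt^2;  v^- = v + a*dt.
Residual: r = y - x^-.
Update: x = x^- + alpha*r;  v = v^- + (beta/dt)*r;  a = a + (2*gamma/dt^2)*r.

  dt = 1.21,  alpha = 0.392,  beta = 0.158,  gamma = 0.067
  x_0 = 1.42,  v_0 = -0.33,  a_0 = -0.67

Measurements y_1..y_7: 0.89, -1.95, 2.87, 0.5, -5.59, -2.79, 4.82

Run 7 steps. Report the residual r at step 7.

step 1: x_pred=0.5302  r=0.3598  x^+=0.6713  v^+=-1.0937  a^+=-0.6371
step 2: x_pred=-1.1185  r=-0.8315  x^+=-1.4445  v^+=-1.9732  a^+=-0.7132
step 3: x_pred=-4.3540  r=7.2240  x^+=-1.5222  v^+=-1.8928  a^+=-0.0520
step 4: x_pred=-3.8506  r=4.3506  x^+=-2.1451  v^+=-1.3876  a^+=0.3462
step 5: x_pred=-3.5707  r=-2.0193  x^+=-4.3623  v^+=-1.2324  a^+=0.1614
step 6: x_pred=-5.7354  r=2.9454  x^+=-4.5808  v^+=-0.6526  a^+=0.4309
step 7: x_pred=-5.0549  r=9.8749  x^+=-1.1839  v^+=1.1583  a^+=1.3347

resid = 9.8749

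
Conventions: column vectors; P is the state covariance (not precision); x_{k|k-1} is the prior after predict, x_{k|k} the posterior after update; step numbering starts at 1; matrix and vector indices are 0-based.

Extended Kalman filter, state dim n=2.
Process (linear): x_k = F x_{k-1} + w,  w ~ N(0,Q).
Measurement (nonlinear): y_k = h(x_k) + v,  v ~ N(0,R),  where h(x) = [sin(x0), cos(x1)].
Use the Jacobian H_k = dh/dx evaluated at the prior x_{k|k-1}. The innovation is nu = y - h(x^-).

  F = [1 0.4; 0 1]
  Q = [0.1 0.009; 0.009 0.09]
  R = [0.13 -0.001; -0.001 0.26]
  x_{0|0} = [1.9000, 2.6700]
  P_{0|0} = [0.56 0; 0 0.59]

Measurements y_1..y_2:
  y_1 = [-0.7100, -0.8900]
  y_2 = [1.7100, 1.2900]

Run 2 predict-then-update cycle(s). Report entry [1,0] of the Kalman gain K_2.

K[1,0] = 0.1768

step 1: x^-=[2.9680, 2.6700]  P^-=[0.7544 0.2450; 0.2450 0.6800]  H_jac=[-0.9850 0.0000; 0.0000 -0.4543]  S=[0.8619 0.1086; 0.1086 0.4003]  K=[-0.8564 -0.0456; -0.1892 -0.7203]  nu=[-0.8827, 0.0008]  x^+=[3.7239, 2.8364]  P^+=[0.1130 0.0242; 0.0242 0.4118]
step 2: x^-=[4.8585, 2.8364]  P^-=[0.2983 0.1980; 0.1980 0.5018]  H_jac=[0.1456 0.0000; 0.0000 -0.3005]  S=[0.1363 -0.0097; -0.0097 0.3053]  K=[0.3053 -0.1852; 0.1768 -0.4883]  nu=[2.6994, 2.2438]  x^+=[5.2672, 2.2180]  P^+=[0.2740 0.1612; 0.1612 0.4231]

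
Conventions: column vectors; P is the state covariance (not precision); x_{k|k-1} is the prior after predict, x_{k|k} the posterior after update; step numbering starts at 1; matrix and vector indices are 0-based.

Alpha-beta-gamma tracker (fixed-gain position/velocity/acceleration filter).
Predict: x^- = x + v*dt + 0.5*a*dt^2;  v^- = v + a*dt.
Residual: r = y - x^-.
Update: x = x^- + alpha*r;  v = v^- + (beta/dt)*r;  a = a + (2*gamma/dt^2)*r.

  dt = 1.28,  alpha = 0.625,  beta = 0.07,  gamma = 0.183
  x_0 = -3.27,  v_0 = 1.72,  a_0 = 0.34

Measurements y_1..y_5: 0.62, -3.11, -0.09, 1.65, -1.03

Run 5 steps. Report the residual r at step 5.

resid = -1.4022

step 1: x_pred=-0.7899  r=1.4099  x^+=0.0913  v^+=2.2323  a^+=0.6549
step 2: x_pred=3.4852  r=-6.5952  x^+=-0.6368  v^+=2.7100  a^+=-0.8183
step 3: x_pred=2.1616  r=-2.2516  x^+=0.7543  v^+=1.5394  a^+=-1.3213
step 4: x_pred=1.6423  r=0.0077  x^+=1.6471  v^+=-0.1515  a^+=-1.3196
step 5: x_pred=0.3722  r=-1.4022  x^+=-0.5042  v^+=-1.9173  a^+=-1.6328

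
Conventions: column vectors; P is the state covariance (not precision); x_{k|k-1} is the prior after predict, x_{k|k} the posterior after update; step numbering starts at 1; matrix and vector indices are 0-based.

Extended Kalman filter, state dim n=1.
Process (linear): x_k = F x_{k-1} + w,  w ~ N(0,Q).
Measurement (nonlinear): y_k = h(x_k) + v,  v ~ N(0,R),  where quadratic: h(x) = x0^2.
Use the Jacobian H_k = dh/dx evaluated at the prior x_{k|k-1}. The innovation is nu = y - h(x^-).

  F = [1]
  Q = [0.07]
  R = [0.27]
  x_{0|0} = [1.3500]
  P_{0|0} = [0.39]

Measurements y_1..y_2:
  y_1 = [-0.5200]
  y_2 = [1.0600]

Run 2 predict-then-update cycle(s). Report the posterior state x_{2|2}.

step 1: x^-=[1.3500]  P^-=[0.4600]  H_jac=[2.7000]  S=[3.6234]  K=[0.3428]  nu=[-2.3425]  x^+=[0.5471]  P^+=[0.0343]
step 2: x^-=[0.5471]  P^-=[0.1043]  H_jac=[1.0941]  S=[0.3948]  K=[0.2890]  nu=[0.7607]  x^+=[0.7669]  P^+=[0.0713]

x_post = [0.7669]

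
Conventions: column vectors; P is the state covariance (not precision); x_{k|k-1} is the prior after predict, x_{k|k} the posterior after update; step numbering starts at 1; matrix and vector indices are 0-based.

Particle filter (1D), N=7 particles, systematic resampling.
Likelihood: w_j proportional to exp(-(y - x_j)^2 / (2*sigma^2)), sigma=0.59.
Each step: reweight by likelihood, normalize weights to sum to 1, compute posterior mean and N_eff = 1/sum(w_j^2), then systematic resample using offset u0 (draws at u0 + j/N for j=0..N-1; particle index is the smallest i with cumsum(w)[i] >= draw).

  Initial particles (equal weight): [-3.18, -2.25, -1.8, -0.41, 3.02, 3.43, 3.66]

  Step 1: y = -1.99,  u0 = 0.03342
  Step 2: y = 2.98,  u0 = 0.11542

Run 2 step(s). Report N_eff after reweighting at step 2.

N_eff = 3.0093

step 1: w=[0.0649, 0.4503, 0.4711, 0.0138, 0.0000, 0.0000, 0.0000]  mean=-2.0731  Neff=2.3307  idx=[0, 1, 1, 1, 2, 2, 2]
step 2: w=[0.0000, 0.0005, 0.0005, 0.0005, 0.3328, 0.3328, 0.3328]  mean=-1.8007  Neff=3.0093  idx=[4, 4, 5, 5, 6, 6, 6]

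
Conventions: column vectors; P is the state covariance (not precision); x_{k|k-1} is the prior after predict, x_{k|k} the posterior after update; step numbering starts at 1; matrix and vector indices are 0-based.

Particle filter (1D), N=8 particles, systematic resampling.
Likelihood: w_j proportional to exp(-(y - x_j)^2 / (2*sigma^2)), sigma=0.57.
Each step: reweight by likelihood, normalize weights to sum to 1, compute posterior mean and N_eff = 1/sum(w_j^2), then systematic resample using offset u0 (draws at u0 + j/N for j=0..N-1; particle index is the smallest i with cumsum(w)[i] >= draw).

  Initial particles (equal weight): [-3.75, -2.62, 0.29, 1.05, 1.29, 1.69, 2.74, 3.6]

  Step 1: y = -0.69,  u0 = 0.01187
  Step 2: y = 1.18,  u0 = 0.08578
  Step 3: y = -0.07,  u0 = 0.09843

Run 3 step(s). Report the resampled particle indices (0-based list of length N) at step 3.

resampled_idx = [0, 1, 2, 3, 4, 5, 6, 7]

step 1: w=[0.0000, 0.0133, 0.9372, 0.0389, 0.0099, 0.0007, 0.0000, 0.0000]  mean=0.2916  Neff=1.1361  idx=[1, 2, 2, 2, 2, 2, 2, 2]
step 2: w=[0.0000, 0.1429, 0.1429, 0.1429, 0.1429, 0.1429, 0.1429, 0.1429]  mean=0.2900  Neff=7.0000  idx=[1, 2, 3, 4, 5, 5, 6, 7]
step 3: w=[0.1250, 0.1250, 0.1250, 0.1250, 0.1250, 0.1250, 0.1250, 0.1250]  mean=0.2900  Neff=8.0000  idx=[0, 1, 2, 3, 4, 5, 6, 7]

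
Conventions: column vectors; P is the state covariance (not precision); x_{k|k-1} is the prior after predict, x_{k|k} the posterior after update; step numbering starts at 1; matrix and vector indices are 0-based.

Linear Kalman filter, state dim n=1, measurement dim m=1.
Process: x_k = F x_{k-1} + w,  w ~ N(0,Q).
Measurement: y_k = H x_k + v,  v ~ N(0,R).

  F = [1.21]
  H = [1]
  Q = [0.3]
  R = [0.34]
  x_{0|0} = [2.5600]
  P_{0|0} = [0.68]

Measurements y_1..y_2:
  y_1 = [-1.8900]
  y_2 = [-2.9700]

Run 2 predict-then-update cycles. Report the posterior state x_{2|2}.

x_post = [-2.3331]

step 1: x^-=[3.0976]  P^-=[1.2956]  S=[1.6356]  K=[0.7921]  nu=[-4.9876]  x^+=[-0.8532]  P^+=[0.2693]
step 2: x^-=[-1.0324]  P^-=[0.6943]  S=[1.0343]  K=[0.6713]  nu=[-1.9376]  x^+=[-2.3331]  P^+=[0.2282]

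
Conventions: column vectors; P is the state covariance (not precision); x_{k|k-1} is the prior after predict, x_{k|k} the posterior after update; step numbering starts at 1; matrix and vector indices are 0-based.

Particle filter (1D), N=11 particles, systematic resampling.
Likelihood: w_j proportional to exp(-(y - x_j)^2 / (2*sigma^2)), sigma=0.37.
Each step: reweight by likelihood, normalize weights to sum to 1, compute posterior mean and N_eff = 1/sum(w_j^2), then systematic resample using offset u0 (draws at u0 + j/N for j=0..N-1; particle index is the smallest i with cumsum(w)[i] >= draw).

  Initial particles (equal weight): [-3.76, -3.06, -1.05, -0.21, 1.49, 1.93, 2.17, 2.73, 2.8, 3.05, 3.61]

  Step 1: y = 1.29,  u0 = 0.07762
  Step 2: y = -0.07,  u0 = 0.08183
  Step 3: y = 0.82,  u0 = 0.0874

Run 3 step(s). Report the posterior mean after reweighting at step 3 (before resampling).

step 1: w=[0.0000, 0.0000, 0.0000, 0.0002, 0.7525, 0.1951, 0.0515, 0.0004, 0.0002, 0.0000, 0.0000]  mean=1.6113  Neff=1.6475  idx=[4, 4, 4, 4, 4, 4, 4, 4, 5, 5, 6]
step 2: w=[0.1249, 0.1249, 0.1249, 0.1249, 0.1249, 0.1249, 0.1249, 0.1249, 0.0004, 0.0004, 0.0000]  mean=1.4904  Neff=8.0132  idx=[0, 1, 2, 2, 3, 4, 5, 5, 6, 7, 7]
step 3: w=[0.0909, 0.0909, 0.0909, 0.0909, 0.0909, 0.0909, 0.0909, 0.0909, 0.0909, 0.0909, 0.0909]  mean=1.4900  Neff=11.0000  idx=[0, 1, 2, 3, 4, 5, 6, 7, 8, 9, 10]

post_mean = 1.4900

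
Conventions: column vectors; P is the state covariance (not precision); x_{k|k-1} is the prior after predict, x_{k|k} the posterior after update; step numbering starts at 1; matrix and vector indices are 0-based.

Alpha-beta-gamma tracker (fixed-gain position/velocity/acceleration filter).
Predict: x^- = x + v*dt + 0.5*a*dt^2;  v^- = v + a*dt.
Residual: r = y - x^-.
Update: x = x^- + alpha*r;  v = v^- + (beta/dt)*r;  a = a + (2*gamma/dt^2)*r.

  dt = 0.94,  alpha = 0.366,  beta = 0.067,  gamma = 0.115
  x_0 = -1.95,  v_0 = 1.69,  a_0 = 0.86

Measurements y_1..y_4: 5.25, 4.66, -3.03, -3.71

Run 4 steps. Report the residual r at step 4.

step 1: x_pred=0.0185  r=5.2315  x^+=1.9333  v^+=2.8713  a^+=2.2217
step 2: x_pred=5.6138  r=-0.9538  x^+=5.2647  v^+=4.8917  a^+=1.9735
step 3: x_pred=10.7348  r=-13.7648  x^+=5.6969  v^+=5.7657  a^+=-1.6095
step 4: x_pred=10.4056  r=-14.1156  x^+=5.2393  v^+=3.2466  a^+=-5.2838

resid = -14.1156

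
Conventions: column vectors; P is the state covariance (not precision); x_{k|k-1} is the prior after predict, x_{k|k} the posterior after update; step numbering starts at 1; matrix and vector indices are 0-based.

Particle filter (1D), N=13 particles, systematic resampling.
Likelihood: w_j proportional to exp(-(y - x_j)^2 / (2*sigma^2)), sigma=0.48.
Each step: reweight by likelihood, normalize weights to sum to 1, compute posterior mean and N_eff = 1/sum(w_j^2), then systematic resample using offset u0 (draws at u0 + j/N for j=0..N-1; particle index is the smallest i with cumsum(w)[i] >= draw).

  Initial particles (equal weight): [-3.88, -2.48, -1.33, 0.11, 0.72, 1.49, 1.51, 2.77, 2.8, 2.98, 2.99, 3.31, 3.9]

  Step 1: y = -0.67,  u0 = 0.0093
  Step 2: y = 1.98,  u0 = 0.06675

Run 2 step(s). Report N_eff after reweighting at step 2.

step 1: w=[0.0000, 0.0012, 0.5786, 0.3976, 0.0225, 0.0001, 0.0000, 0.0000, 0.0000, 0.0000, 0.0000, 0.0000, 0.0000]  mean=-0.7124  Neff=2.0270  idx=[2, 2, 2, 2, 2, 2, 2, 2, 3, 3, 3, 3, 3]
step 2: w=[0.0000, 0.0000, 0.0000, 0.0000, 0.0000, 0.0000, 0.0000, 0.0000, 0.2000, 0.2000, 0.2000, 0.2000, 0.2000]  mean=0.1100  Neff=5.0000  idx=[8, 8, 9, 9, 9, 10, 10, 11, 11, 11, 12, 12, 12]

N_eff = 5.0000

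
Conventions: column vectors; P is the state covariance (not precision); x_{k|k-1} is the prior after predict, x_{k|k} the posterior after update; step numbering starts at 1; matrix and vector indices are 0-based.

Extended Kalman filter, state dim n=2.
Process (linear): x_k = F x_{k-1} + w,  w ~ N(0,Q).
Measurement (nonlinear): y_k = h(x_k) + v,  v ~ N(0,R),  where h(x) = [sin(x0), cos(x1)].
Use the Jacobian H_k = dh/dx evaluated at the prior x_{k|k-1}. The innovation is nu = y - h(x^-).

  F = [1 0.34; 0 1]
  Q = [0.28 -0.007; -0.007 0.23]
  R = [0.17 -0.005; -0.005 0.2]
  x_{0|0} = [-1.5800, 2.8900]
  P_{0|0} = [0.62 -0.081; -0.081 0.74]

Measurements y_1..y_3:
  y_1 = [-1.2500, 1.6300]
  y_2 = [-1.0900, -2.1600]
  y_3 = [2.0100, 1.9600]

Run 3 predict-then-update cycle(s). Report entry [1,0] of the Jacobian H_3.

H_jac[1,0] = 0.0000

step 1: x^-=[-0.5974, 2.8900]  P^-=[0.9305 0.1636; 0.1636 0.9700]  H_jac=[0.8268 0.0000; 0.0000 -0.2489]  S=[0.8061 -0.0387; -0.0387 0.2601]  K=[0.9537 -0.0148; 0.1242 -0.9099]  nu=[-0.6875, 2.5985]  x^+=[-1.2915, 0.4403]  P^+=[0.1962 0.0310; 0.0310 0.7335]
step 2: x^-=[-1.1418, 0.4403]  P^-=[0.5821 0.2734; 0.2734 0.9635]  H_jac=[0.4160 0.0000; 0.0000 -0.4262]  S=[0.2707 -0.0535; -0.0535 0.3750]  K=[0.8571 -0.1885; 0.2097 -1.0651]  nu=[-0.1806, -3.0646]  x^+=[-0.7189, 3.6665]  P^+=[0.3526 0.0985; 0.0985 0.5023]
step 3: x^-=[0.5277, 3.6665]  P^-=[0.7576 0.2623; 0.2623 0.7323]  H_jac=[0.8640 0.0000; 0.0000 0.5011]  S=[0.7355 0.1086; 0.1086 0.3839]  K=[0.8760 0.0947; 0.1743 0.9066]  nu=[1.5064, 2.8254]  x^+=[2.1148, 6.4906]  P^+=[0.1718 0.0290; 0.0290 0.3601]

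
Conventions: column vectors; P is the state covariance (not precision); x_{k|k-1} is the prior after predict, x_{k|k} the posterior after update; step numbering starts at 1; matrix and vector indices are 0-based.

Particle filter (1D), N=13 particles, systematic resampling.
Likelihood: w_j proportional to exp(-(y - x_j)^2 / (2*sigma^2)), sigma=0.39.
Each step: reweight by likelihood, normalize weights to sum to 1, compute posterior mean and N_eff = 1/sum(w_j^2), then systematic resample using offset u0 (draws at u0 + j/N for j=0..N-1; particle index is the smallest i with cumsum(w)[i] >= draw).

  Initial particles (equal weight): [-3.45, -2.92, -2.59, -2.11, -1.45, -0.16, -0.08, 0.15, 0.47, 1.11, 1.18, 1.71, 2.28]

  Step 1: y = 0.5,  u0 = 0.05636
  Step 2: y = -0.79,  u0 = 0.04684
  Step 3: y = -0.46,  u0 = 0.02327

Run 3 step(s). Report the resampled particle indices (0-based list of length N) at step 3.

step 1: w=[0.0000, 0.0000, 0.0000, 0.0000, 0.0000, 0.0866, 0.1201, 0.2425, 0.3617, 0.1068, 0.0793, 0.0029, 0.0000]  mean=0.4001  Neff=4.3616  idx=[5, 6, 7, 7, 7, 7, 8, 8, 8, 8, 9, 9, 10]
step 2: w=[0.3860, 0.2714, 0.0779, 0.0779, 0.0779, 0.0779, 0.0077, 0.0077, 0.0077, 0.0077, 0.0000, 0.0000, 0.0000]  mean=-0.0222  Neff=4.0454  idx=[0, 0, 0, 0, 0, 1, 1, 1, 2, 3, 4, 5, 6]
step 3: w=[0.1091, 0.1091, 0.1091, 0.1091, 0.1091, 0.0912, 0.0912, 0.0912, 0.0431, 0.0431, 0.0431, 0.0431, 0.0085]  mean=-0.0792  Neff=10.8768  idx=[0, 0, 1, 2, 3, 3, 4, 5, 6, 6, 7, 9, 10]

resampled_idx = [0, 0, 1, 2, 3, 3, 4, 5, 6, 6, 7, 9, 10]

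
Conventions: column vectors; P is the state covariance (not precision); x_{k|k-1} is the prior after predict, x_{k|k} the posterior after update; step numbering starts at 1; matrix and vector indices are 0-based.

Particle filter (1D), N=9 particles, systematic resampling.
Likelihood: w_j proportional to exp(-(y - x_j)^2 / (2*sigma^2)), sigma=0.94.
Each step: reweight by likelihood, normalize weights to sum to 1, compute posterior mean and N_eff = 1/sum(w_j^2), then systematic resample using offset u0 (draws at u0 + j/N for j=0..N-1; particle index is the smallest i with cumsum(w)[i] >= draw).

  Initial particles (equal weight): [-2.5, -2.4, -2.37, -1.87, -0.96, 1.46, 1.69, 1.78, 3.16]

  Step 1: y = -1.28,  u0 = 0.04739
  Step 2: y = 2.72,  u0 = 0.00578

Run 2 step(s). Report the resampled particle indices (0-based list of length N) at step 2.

step 1: w=[0.1336, 0.1525, 0.1584, 0.2547, 0.2927, 0.0044, 0.0021, 0.0016, 0.0000]  mean=-1.8199  Neff=4.6131  idx=[0, 1, 1, 2, 3, 3, 4, 4, 4]
step 2: w=[0.0001, 0.0003, 0.0003, 0.0003, 0.0047, 0.0047, 0.3299, 0.3299, 0.3299]  mean=-0.9699  Neff=3.0622  idx=[5, 6, 6, 6, 7, 7, 8, 8, 8]

resampled_idx = [5, 6, 6, 6, 7, 7, 8, 8, 8]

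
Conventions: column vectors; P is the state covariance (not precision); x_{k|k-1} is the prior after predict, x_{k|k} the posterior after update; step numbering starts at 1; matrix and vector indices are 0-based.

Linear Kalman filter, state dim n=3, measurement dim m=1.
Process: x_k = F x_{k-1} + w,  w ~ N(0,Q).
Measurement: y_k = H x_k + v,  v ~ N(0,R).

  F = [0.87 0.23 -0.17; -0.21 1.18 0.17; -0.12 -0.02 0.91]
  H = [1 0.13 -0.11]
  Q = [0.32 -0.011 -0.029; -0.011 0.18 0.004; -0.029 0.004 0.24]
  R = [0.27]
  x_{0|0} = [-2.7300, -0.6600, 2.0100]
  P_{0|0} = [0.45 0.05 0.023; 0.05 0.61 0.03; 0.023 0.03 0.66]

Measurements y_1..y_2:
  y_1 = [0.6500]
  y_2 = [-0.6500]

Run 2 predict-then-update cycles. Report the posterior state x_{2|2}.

x_post = [-0.5195, 1.2089, 1.3589]

step 1: x^-=[-2.8686, 0.1362, 2.1699]  P^-=[0.7228 0.1016 -0.1581; 0.1016 1.0539 0.1234; -0.1581 0.1234 0.7874]  S=[1.0778]  K=[0.6990; 0.2087; -0.2121]  nu=[3.7396]  x^+=[-0.2546, 0.9168, 1.3766]  P^+=[0.1962 -0.0557 0.0017; -0.0557 1.0069 0.1712; 0.0017 0.1712 0.7389]
step 2: x^-=[-0.2446, 1.3693, 1.2649]  P^-=[0.5069 0.1233 -0.1281; 0.1233 1.7082 0.2900; -0.1281 0.2900 0.8482]  S=[0.8680]  K=[0.6187; 0.3611; -0.2116]  nu=[-0.4443]  x^+=[-0.5195, 1.2089, 1.3589]  P^+=[0.1746 -0.0707 -0.0144; -0.0707 1.5950 0.3563; -0.0144 0.3563 0.8093]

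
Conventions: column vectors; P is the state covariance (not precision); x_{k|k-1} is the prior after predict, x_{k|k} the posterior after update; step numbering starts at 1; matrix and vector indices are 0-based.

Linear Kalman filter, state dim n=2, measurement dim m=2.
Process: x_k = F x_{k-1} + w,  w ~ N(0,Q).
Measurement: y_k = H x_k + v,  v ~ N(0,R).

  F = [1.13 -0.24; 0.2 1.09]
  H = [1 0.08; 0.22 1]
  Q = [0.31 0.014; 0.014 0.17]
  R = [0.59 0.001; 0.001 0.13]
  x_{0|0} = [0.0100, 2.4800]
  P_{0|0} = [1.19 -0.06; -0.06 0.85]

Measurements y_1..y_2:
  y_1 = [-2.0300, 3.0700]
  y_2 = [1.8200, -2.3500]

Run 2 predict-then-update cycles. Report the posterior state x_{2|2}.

step 1: x^-=[-0.5839, 2.7052]  P^-=[1.9110 -0.0104; -0.0104 1.2013]  S=[2.5070 0.5069; 0.5069 1.4192]  K=[0.7583 0.0180; -0.1473 0.8975]  nu=[-1.6625, 0.4933]  x^+=[-1.8357, 3.3927]  P^+=[0.4552 -0.0970; -0.0970 0.1379]
step 2: x^-=[-2.8885, 3.3310]  P^-=[0.9518 -0.0341; -0.0341 0.3097]  S=[1.5383 0.2005; 0.2005 0.4708]  K=[0.6018 0.1161; -0.0950 0.6824]  nu=[4.4421, -5.0455]  x^+=[-0.8011, -0.5339]  P^+=[0.3603 -0.0636; -0.0636 0.1026]

x_post = [-0.8011, -0.5339]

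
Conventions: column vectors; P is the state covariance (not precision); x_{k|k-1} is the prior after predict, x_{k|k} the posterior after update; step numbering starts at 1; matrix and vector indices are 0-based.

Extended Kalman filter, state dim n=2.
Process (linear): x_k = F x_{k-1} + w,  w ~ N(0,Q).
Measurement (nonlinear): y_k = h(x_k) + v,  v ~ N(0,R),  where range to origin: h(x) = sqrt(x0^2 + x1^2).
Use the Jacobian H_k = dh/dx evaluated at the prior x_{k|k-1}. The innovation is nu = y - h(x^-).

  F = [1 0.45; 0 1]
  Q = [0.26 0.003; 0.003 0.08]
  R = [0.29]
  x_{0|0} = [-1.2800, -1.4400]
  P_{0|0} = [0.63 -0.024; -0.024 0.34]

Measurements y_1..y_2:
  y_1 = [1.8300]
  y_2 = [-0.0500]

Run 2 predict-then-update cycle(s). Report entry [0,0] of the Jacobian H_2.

step 1: x^-=[-1.9280, -1.4400]  P^-=[0.9373 0.1320; 0.1320 0.4200]  H_jac=[-0.8012 -0.5984]  S=[1.1686]  K=[-0.7102; -0.3056]  nu=[-0.5764]  x^+=[-1.5187, -1.2639]  P^+=[0.3479 -0.1216; -0.1216 0.3109]
step 2: x^-=[-2.0874, -1.2639]  P^-=[0.5614 0.0213; 0.0213 0.3909]  H_jac=[-0.8554 -0.5179]  S=[0.8245]  K=[-0.5958; -0.2676]  nu=[-2.4902]  x^+=[-0.6037, -0.5974]  P^+=[0.2687 -0.1102; -0.1102 0.3318]

H_jac[0,0] = -0.8554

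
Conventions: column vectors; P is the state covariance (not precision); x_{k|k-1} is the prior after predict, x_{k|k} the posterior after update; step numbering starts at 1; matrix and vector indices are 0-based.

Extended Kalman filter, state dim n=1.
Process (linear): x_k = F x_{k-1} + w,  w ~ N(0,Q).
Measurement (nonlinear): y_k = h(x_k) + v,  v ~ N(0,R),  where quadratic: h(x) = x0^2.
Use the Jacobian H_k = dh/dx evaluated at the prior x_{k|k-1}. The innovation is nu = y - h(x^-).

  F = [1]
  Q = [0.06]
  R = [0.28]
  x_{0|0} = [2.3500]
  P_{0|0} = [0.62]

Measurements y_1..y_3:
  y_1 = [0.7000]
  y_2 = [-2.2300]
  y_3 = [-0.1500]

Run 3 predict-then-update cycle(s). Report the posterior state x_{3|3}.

step 1: x^-=[2.3500]  P^-=[0.6800]  H_jac=[4.7000]  S=[15.3012]  K=[0.2089]  nu=[-4.8225]  x^+=[1.3427]  P^+=[0.0124]
step 2: x^-=[1.3427]  P^-=[0.0724]  H_jac=[2.6854]  S=[0.8024]  K=[0.2424]  nu=[-4.0329]  x^+=[0.3650]  P^+=[0.0253]
step 3: x^-=[0.3650]  P^-=[0.0853]  H_jac=[0.7300]  S=[0.3254]  K=[0.1913]  nu=[-0.2832]  x^+=[0.3108]  P^+=[0.0734]

x_post = [0.3108]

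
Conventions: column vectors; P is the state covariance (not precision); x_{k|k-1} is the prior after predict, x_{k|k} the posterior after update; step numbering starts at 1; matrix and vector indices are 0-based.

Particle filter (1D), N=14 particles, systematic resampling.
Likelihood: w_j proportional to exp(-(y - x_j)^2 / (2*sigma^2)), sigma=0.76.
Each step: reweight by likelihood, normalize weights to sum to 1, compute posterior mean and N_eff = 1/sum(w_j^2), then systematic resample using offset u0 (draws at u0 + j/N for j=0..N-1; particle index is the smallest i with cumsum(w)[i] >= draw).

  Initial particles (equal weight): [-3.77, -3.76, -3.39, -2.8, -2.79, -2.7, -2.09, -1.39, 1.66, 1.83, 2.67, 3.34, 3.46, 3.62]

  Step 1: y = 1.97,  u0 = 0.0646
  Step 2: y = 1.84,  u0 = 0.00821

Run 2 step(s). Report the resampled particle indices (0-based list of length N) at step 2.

resampled_idx = [0, 0, 1, 2, 3, 3, 4, 5, 6, 6, 7, 8, 9, 11]

step 1: w=[0.0000, 0.0000, 0.0000, 0.0000, 0.0000, 0.0000, 0.0000, 0.0000, 0.3072, 0.3282, 0.2184, 0.0657, 0.0488, 0.0316]  mean=2.1967  Neff=3.8840  idx=[8, 8, 8, 8, 9, 9, 9, 9, 10, 10, 10, 10, 12, 13]
step 2: w=[0.0948, 0.0948, 0.0948, 0.0948, 0.0975, 0.0975, 0.0975, 0.0975, 0.0537, 0.0537, 0.0537, 0.0537, 0.0101, 0.0063]  mean=1.9736  Neff=11.6837  idx=[0, 0, 1, 2, 3, 3, 4, 5, 6, 6, 7, 8, 9, 11]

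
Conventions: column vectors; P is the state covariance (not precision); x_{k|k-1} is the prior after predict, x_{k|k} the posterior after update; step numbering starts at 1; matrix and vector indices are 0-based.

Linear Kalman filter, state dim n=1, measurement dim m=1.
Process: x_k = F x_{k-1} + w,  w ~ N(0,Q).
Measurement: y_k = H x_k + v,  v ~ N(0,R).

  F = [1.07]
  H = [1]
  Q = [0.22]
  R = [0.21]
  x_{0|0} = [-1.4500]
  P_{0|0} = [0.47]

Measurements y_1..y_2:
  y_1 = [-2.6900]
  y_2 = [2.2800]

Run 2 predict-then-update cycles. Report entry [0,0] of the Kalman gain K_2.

step 1: x^-=[-1.5515]  P^-=[0.7581]  S=[0.9681]  K=[0.7831]  nu=[-1.1385]  x^+=[-2.4430]  P^+=[0.1644]
step 2: x^-=[-2.6141]  P^-=[0.4083]  S=[0.6183]  K=[0.6603]  nu=[4.8941]  x^+=[0.6177]  P^+=[0.1387]

K[0,0] = 0.6603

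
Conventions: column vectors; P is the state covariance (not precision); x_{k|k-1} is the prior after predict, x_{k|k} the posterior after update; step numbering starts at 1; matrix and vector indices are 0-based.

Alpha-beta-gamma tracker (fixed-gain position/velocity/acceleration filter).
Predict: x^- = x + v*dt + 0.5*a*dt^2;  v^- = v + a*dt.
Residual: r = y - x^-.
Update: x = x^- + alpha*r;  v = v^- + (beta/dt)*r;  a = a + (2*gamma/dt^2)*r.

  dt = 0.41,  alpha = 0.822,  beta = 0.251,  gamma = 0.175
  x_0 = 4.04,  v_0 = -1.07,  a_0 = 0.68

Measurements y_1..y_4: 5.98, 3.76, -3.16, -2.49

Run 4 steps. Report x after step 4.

x_post = -2.8507

step 1: x_pred=3.6585  r=2.3215  x^+=5.5668  v^+=0.6300  a^+=5.5137
step 2: x_pred=6.2885  r=-2.5285  x^+=4.2101  v^+=1.3427  a^+=0.2491
step 3: x_pred=4.7815  r=-7.9415  x^+=-1.7464  v^+=-3.4169  a^+=-16.2859
step 4: x_pred=-4.5162  r=2.0262  x^+=-2.8507  v^+=-8.8537  a^+=-12.0672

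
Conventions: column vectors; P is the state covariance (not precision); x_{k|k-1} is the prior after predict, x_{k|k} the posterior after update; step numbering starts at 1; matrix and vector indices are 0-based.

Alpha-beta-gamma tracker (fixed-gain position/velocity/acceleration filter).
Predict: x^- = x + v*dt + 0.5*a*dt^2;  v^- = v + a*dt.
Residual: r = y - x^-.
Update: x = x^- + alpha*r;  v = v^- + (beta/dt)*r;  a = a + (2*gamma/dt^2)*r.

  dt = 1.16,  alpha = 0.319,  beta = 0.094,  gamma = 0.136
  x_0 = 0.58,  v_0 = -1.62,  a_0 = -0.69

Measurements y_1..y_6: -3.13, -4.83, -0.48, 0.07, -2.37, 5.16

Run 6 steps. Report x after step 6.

step 1: x_pred=-1.7634  r=-1.3666  x^+=-2.1994  v^+=-2.5311  a^+=-0.9662
step 2: x_pred=-5.7856  r=0.9556  x^+=-5.4807  v^+=-3.5745  a^+=-0.7731
step 3: x_pred=-10.1473  r=9.6673  x^+=-7.0635  v^+=-3.6879  a^+=1.1811
step 4: x_pred=-10.5468  r=10.6168  x^+=-7.1601  v^+=-1.4575  a^+=3.3272
step 5: x_pred=-6.6123  r=4.2423  x^+=-5.2590  v^+=2.7457  a^+=4.1847
step 6: x_pred=0.7415  r=4.4185  x^+=2.1510  v^+=7.9580  a^+=5.0779

x_post = 2.1510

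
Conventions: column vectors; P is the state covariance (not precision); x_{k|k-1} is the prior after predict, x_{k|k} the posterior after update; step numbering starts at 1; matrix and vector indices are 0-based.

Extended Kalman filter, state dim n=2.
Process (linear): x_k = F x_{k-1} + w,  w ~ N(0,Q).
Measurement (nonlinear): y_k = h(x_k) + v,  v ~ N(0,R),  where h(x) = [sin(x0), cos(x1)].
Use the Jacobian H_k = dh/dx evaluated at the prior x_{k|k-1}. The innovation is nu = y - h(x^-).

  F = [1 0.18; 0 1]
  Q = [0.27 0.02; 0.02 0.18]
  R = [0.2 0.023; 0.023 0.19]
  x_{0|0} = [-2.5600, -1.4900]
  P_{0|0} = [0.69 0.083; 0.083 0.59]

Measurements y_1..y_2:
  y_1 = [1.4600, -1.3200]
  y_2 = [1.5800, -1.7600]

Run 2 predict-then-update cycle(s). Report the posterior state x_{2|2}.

step 1: x^-=[-2.8282, -1.4900]  P^-=[1.0090 0.2092; 0.2092 0.7700]  H_jac=[-0.9513 0.0000; 0.0000 0.9967]  S=[1.1131 -0.1754; -0.1754 0.9550]  K=[-0.8526 0.0618; -0.0537 0.7938]  nu=[1.7683, -1.4007]  x^+=[-4.4224, -2.6969]  P^+=[0.1778 -0.0079; -0.0079 0.1501]
step 2: x^-=[-4.9078, -2.6969]  P^-=[0.4498 0.0391; 0.0391 0.3301]  H_jac=[0.1942 0.0000; 0.0000 0.4302]  S=[0.2170 0.0263; 0.0263 0.2511]  K=[0.3995 0.0252; -0.0339 0.5691]  nu=[0.5990, -0.8573]  x^+=[-4.6901, -3.2050]  P^+=[0.4145 0.0325; 0.0325 0.2495]

x_post = [-4.6901, -3.2050]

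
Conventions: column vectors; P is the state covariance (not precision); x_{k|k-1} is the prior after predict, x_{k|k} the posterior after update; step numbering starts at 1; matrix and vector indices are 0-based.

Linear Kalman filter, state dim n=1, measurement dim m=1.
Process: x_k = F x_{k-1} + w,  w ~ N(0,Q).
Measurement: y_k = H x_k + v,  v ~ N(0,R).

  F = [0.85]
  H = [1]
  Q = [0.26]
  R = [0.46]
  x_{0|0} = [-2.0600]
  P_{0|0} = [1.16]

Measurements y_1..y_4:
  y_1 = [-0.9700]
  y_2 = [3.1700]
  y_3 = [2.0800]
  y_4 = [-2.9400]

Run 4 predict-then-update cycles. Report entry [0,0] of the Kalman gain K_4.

step 1: x^-=[-1.7510]  P^-=[1.0981]  S=[1.5581]  K=[0.7048]  nu=[0.7810]  x^+=[-1.2006]  P^+=[0.3242]
step 2: x^-=[-1.0205]  P^-=[0.4942]  S=[0.9542]  K=[0.5179]  nu=[4.1905]  x^+=[1.1499]  P^+=[0.2383]
step 3: x^-=[0.9774]  P^-=[0.4321]  S=[0.8921]  K=[0.4844]  nu=[1.1026]  x^+=[1.5115]  P^+=[0.2228]
step 4: x^-=[1.2848]  P^-=[0.4210]  S=[0.8810]  K=[0.4779]  nu=[-4.2248]  x^+=[-0.7341]  P^+=[0.2198]

K[0,0] = 0.4779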